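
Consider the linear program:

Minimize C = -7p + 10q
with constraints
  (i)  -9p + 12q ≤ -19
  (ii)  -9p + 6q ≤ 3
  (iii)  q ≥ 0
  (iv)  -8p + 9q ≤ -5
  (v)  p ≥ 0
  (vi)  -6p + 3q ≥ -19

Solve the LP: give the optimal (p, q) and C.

p = 19/6, q = 0, minimum C = -133/6

Vertices and C = -7p + 10q:
  (19/9, 0) → C = -133/9
  (19/5, 19/15) → C = -209/15
  (19/6, 0) → C = -133/6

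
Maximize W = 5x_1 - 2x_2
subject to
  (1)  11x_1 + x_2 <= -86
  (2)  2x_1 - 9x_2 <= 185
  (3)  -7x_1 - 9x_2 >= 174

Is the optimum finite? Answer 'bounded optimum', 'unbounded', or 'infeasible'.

bounded optimum

Corner points and W = 5x_1 - 2x_2:
  (-589/101, -2207/101) → W = 1469/101
  (-150/23, -328/23) → W = -94/23
The feasible region has finitely many vertices and no improving ray; the maximum is 1469/101 at (-589/101, -2207/101).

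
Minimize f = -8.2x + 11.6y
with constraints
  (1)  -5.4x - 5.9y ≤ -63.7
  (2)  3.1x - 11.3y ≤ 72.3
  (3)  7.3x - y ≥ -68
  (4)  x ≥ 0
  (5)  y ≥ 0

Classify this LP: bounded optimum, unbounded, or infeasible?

From the feasible point (0, 637/59), moving in the direction (11.3, 3.1) keeps every constraint satisfied while f decreases without bound.

unbounded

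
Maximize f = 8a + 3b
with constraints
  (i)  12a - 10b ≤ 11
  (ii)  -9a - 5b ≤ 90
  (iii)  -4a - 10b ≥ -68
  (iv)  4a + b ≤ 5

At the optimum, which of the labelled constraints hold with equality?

(iii) and (iv)

Vertices and f = 8a + 3b:
  (-169/30, -393/50) → f = -10297/150
  (61/52, 4/13) → f = 134/13
  (-124/7, 486/35) → f = -3502/35
  (-1/2, 7) → f = 17

The maximum is at (-1/2, 7). Substituting into each constraint, equality holds for (iii) and (iv); the remaining constraints have slack.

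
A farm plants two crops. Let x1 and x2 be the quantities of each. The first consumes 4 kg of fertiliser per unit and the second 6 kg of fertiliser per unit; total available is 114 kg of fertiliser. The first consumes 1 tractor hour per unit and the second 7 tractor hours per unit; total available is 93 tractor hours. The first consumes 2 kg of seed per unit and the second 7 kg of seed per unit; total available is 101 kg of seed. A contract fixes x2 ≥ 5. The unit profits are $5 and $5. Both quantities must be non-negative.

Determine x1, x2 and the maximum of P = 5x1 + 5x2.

x1 = 21, x2 = 5, maximum P = 130

At the optimal vertex, 4x1 + 6x2 = 114 and x2 = 5.
Solving simultaneously gives x1 = 21, x2 = 5.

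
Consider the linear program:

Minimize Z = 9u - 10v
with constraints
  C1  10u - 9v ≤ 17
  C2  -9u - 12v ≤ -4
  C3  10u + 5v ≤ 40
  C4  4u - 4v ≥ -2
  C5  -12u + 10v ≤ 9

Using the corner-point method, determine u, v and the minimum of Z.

Corner points and Z = 9u - 10v:
  (80/67, -113/201) → Z = 3290/201
  (89/28, 23/14) → Z = 341/28
  (-2/21, 17/42) → Z = -103/21
  (5/2, 3) → Z = -15/2

The binding constraints are 10u + 5v = 40 and 4u - 4v = -2.
Solving simultaneously gives u = 5/2, v = 3.

u = 5/2, v = 3, minimum Z = -15/2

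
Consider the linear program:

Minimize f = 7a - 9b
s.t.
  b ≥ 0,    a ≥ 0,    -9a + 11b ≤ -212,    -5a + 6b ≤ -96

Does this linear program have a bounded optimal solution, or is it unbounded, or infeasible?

unbounded

From the feasible point (212/9, 0), moving in the direction (11, 9) keeps every constraint satisfied while f decreases without bound.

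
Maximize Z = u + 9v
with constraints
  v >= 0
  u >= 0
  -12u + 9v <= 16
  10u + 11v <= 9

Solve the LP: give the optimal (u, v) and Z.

u = 0, v = 9/11, maximum Z = 81/11

Extreme points and Z = u + 9v:
  (0, 0) → Z = 0
  (9/10, 0) → Z = 9/10
  (0, 9/11) → Z = 81/11

The optimum lies where u = 0 and 10u + 11v = 9.
Solving simultaneously gives u = 0, v = 9/11.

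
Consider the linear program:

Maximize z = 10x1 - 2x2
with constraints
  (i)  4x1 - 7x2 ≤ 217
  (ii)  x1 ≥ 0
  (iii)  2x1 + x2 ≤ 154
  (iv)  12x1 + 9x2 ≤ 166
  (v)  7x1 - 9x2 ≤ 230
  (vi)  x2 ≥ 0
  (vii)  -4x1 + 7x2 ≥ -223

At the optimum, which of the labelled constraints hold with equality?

Extreme points and z = 10x1 - 2x2:
  (0, 166/9) → z = -332/9
  (0, 0) → z = 0
  (83/6, 0) → z = 415/3

The maximum is at (83/6, 0). Substituting into each constraint, equality holds for (iv) and (vi); the remaining constraints have slack.

(iv) and (vi)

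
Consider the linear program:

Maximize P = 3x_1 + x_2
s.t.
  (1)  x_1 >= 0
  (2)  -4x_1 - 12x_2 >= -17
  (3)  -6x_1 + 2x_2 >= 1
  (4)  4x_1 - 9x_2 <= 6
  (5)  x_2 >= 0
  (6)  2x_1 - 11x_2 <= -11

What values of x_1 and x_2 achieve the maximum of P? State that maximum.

x_1 = 11/40, x_2 = 53/40, maximum P = 43/20

Feasible corners and P = 3x_1 + x_2:
  (0, 17/12) → P = 17/12
  (0, 1) → P = 1
  (11/40, 53/40) → P = 43/20
  (11/62, 32/31) → P = 97/62

At the optimal vertex, -4x_1 - 12x_2 = -17 and -6x_1 + 2x_2 = 1.
Solving simultaneously gives x_1 = 11/40, x_2 = 53/40.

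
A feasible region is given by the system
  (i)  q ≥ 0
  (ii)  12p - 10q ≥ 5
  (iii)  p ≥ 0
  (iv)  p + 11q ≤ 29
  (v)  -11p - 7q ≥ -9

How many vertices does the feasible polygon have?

Of the 10 pairwise boundary intersections, those satisfying every inequality are:
  (5/12, 0)
  (9/11, 0)
  (125/194, 53/194)

3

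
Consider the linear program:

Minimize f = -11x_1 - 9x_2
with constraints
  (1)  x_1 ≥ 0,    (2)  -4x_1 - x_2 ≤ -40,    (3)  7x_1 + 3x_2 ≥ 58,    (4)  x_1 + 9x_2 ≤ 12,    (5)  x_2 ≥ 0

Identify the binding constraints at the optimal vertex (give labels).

Vertices and f = -11x_1 - 9x_2:
  (348/35, 8/35) → f = -780/7
  (10, 0) → f = -110
  (12, 0) → f = -132

The minimum is at (12, 0). Substituting into each constraint, equality holds for (4) and (5); the remaining constraints have slack.

(4) and (5)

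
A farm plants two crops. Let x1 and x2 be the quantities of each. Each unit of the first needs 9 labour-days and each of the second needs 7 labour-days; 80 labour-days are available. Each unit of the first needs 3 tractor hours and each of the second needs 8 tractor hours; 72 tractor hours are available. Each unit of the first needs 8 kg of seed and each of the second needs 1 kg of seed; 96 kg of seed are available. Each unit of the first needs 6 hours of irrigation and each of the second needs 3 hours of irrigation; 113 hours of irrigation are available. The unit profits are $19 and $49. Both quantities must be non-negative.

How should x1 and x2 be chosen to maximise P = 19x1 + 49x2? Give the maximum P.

x1 = 8/3, x2 = 8, maximum P = 1328/3

Vertices and P = 19x1 + 49x2:
  (0, 0) → P = 0
  (0, 9) → P = 441
  (80/9, 0) → P = 1520/9
  (8/3, 8) → P = 1328/3

The binding constraints are 9x1 + 7x2 = 80 and 3x1 + 8x2 = 72.
Solving simultaneously gives x1 = 8/3, x2 = 8.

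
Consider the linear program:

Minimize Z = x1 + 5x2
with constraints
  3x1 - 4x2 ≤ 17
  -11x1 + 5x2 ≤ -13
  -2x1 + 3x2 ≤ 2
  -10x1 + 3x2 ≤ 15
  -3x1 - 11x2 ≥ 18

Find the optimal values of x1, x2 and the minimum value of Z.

Feasible corners and Z = x1 + 5x2:
  (-33/29, -148/29) → Z = -773/29
  (23/9, -7/3) → Z = -82/9
  (53/136, -237/136) → Z = -283/34

x1 = -33/29, x2 = -148/29, minimum Z = -773/29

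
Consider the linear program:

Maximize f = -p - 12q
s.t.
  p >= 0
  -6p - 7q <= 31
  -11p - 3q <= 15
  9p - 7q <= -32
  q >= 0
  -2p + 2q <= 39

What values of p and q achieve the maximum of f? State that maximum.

p = 0, q = 32/7, maximum f = -384/7

Feasible corners and f = -p - 12q:
  (0, 32/7) → f = -384/7
  (0, 39/2) → f = -234
  (209/4, 287/4) → f = -3653/4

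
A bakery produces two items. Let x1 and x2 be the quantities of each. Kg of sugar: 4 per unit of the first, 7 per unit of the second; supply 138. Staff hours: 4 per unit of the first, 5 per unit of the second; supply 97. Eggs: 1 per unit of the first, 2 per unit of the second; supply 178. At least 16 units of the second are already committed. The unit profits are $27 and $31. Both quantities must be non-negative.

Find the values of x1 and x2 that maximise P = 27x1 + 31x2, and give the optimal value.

x1 = 17/4, x2 = 16, maximum P = 2443/4

Corner points and P = 27x1 + 31x2:
  (0, 97/5) → P = 3007/5
  (0, 16) → P = 496
  (17/4, 16) → P = 2443/4

The optimum lies where 4x1 + 5x2 = 97 and x2 = 16.
Solving simultaneously gives x1 = 17/4, x2 = 16.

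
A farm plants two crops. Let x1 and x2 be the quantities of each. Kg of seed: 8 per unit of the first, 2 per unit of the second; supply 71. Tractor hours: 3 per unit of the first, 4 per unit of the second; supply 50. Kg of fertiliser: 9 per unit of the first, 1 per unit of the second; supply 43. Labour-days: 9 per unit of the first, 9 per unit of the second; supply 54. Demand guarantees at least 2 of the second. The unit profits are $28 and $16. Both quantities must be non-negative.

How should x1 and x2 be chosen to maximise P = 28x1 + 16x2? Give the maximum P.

Corner points and P = 28x1 + 16x2:
  (0, 6) → P = 96
  (0, 2) → P = 32
  (4, 2) → P = 144

The binding constraints are 9x1 + 9x2 = 54 and x2 = 2.
Solving simultaneously gives x1 = 4, x2 = 2.

x1 = 4, x2 = 2, maximum P = 144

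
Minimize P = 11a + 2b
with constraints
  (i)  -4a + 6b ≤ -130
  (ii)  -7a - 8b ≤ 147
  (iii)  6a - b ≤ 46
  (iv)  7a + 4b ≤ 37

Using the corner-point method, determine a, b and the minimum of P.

Extreme points and P = 11a + 2b:
  (79/37, -749/37) → P = -17
  (73/16, -149/8) → P = 207/16
  (221/55, -1204/55) → P = 23/55

At the optimal vertex, -4a + 6b = -130 and -7a - 8b = 147.
Solving simultaneously gives a = 79/37, b = -749/37.

a = 79/37, b = -749/37, minimum P = -17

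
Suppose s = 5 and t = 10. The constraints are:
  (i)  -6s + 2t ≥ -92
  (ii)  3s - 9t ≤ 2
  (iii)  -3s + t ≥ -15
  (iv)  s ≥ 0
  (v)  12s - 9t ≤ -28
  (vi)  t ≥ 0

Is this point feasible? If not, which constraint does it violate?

(i): -10 ≥ -92 ✓
(ii): -75 ≤ 2 ✓
(iii): -5 ≥ -15 ✓
(iv): 5 ≥ 0 ✓
(v): -30 ≤ -28 ✓
(vi): 10 ≥ 0 ✓

feasible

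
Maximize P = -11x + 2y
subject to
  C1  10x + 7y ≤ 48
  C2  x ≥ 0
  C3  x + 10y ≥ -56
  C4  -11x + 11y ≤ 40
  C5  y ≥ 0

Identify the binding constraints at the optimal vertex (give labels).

C2 and C4

Feasible corners and P = -11x + 2y:
  (248/187, 928/187) → P = -872/187
  (24/5, 0) → P = -264/5
  (0, 40/11) → P = 80/11
  (0, 0) → P = 0

The maximum is at (0, 40/11). Substituting into each constraint, equality holds for C2 and C4; the remaining constraints have slack.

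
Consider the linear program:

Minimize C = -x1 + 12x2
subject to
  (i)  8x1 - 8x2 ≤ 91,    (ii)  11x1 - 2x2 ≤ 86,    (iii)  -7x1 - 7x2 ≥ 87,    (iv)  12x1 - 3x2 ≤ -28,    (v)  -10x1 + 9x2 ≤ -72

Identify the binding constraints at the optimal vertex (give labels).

(i) and (v)

Corner points and C = -x1 + 12x2:
  (-497/72, -329/18) → C = -15295/72
  (-243/8, -167/4) → C = -3765/8
  (-6, -44/3) → C = -170

The minimum is at (-243/8, -167/4). Substituting into each constraint, equality holds for (i) and (v); the remaining constraints have slack.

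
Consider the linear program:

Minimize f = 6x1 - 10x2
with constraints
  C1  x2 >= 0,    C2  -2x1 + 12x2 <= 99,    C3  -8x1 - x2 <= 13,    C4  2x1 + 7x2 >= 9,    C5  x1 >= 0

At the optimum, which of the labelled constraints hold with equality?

C2 and C5

Vertices and f = 6x1 - 10x2:
  (9/2, 0) → f = 27
  (0, 33/4) → f = -165/2
  (0, 9/7) → f = -90/7
The feasible region is unbounded (it extends along (6, 1), (1, 0)), but f strictly increases along every unbounded feasible direction, so there is no improving ray and the minimum is attained at a vertex.

The minimum is at (0, 33/4). Substituting into each constraint, equality holds for C2 and C5; the remaining constraints have slack.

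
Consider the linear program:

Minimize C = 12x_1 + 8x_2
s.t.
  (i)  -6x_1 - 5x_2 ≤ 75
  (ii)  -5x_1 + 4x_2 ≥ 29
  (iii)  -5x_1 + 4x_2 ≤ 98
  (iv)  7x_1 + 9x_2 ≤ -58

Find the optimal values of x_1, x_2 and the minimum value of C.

Corner points and C = 12x_1 + 8x_2:
  (-445/49, -201/49) → C = -6948/49
  (-790/49, 213/49) → C = -7776/49
  (-493/73, -87/73) → C = -6612/73
  (-1114/73, 396/73) → C = -10200/73

The binding constraints are -6x_1 - 5x_2 = 75 and -5x_1 + 4x_2 = 98.
Solving simultaneously gives x_1 = -790/49, x_2 = 213/49.

x_1 = -790/49, x_2 = 213/49, minimum C = -7776/49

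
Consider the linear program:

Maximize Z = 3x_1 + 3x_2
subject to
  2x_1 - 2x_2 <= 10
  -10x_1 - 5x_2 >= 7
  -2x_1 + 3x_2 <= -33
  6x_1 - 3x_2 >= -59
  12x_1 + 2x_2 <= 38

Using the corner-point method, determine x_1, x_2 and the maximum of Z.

x_1 = -18, x_2 = -23, maximum Z = -123

Extreme points and Z = 3x_1 + 3x_2:
  (-18, -23) → Z = -123
  (-74/3, -89/3) → Z = -163
  (-23, -79/3) → Z = -148

At the optimal vertex, 2x_1 - 2x_2 = 10 and -2x_1 + 3x_2 = -33.
Solving simultaneously gives x_1 = -18, x_2 = -23.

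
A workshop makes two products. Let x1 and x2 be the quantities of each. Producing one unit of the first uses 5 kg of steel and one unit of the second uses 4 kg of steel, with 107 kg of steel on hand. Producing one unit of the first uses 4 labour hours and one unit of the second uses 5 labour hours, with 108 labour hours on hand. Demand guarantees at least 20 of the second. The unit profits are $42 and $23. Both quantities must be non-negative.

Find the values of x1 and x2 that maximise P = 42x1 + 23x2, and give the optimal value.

Vertices and P = 42x1 + 23x2:
  (0, 108/5) → P = 2484/5
  (0, 20) → P = 460
  (2, 20) → P = 544

At the optimal vertex, 4x1 + 5x2 = 108 and x2 = 20.
Solving simultaneously gives x1 = 2, x2 = 20.

x1 = 2, x2 = 20, maximum P = 544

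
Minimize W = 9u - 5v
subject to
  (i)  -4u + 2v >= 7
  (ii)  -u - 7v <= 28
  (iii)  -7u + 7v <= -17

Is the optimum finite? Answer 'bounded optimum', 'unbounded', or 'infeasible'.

The boundaries -4u + 2v = 7 and -u - 7v = 28 meet at (-7/2, -7/2), but that point violates -7u + 7v ≤ -17. Every candidate vertex is excluded by some other constraint, so the feasible region is empty.

infeasible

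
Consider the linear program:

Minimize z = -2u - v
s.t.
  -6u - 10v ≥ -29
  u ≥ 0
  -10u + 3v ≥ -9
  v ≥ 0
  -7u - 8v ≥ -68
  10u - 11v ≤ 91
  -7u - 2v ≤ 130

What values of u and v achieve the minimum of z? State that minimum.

u = 3/2, v = 2, minimum z = -5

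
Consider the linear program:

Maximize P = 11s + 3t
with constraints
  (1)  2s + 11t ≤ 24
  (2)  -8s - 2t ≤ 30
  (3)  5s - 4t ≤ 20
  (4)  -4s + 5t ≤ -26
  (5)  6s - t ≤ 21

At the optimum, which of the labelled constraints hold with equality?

(3) and (4)

Corner points and P = 11s + 3t:
  (-40/21, -155/21) → P = -905/21
  (-49/24, -41/6) → P = -1031/24
  (-4/9, -50/9) → P = -194/9

The maximum is at (-4/9, -50/9). Substituting into each constraint, equality holds for (3) and (4); the remaining constraints have slack.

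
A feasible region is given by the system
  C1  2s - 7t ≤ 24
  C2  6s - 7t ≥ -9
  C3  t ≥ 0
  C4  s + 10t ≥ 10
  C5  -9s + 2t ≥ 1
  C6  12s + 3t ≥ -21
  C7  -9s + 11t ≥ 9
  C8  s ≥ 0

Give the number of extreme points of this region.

4

Pairwise boundary intersections that survive every other constraint:
  (11/51, 25/17)
  (0, 9/7)
  (5/46, 91/92)
  (0, 1)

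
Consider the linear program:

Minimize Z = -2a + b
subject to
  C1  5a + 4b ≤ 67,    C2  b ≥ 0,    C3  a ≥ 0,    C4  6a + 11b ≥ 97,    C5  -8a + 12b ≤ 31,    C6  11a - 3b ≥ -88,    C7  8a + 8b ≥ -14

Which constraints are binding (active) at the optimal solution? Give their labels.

Vertices and Z = -2a + b:
  (349/31, 83/31) → Z = -615/31
  (170/23, 691/92) → Z = -669/92
  (823/160, 481/80) → Z = -171/40

The minimum is at (349/31, 83/31). Substituting into each constraint, equality holds for C1 and C4; the remaining constraints have slack.

C1 and C4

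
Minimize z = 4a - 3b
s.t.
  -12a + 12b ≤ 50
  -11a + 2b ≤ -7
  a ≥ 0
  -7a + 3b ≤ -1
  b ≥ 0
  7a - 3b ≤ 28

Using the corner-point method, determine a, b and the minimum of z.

a = 27/8, b = 181/24, minimum z = -73/8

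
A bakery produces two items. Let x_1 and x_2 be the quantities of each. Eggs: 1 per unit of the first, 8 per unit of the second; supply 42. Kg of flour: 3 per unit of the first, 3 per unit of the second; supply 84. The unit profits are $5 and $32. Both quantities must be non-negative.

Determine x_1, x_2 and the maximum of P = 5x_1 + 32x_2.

Extreme points and P = 5x_1 + 32x_2:
  (0, 0) → P = 0
  (0, 21/4) → P = 168
  (28, 0) → P = 140
  (26, 2) → P = 194

At the optimal vertex, x_1 + 8x_2 = 42 and 3x_1 + 3x_2 = 84.
Solving simultaneously gives x_1 = 26, x_2 = 2.

x_1 = 26, x_2 = 2, maximum P = 194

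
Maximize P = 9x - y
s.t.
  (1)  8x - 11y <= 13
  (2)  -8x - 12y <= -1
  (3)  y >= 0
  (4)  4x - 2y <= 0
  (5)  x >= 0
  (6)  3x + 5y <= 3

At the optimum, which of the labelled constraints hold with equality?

Corner points and P = 9x - y:
  (1/32, 1/16) → P = 7/32
  (0, 1/12) → P = -1/12
  (3/13, 6/13) → P = 21/13
  (0, 3/5) → P = -3/5

The maximum is at (3/13, 6/13). Substituting into each constraint, equality holds for (4) and (6); the remaining constraints have slack.

(4) and (6)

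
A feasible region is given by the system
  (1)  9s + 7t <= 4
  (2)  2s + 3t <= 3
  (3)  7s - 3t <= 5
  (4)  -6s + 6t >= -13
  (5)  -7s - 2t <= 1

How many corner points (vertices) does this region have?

3

Pairwise boundary intersections that survive every other constraint:
  (47/76, -17/76)
  (-15/31, 37/31)
  (1/5, -6/5)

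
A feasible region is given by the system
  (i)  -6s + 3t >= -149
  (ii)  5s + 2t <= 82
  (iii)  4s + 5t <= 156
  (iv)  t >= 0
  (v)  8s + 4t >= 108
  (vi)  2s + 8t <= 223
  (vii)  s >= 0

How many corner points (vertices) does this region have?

5

The feasible vertices (each the meet of two boundaries and inside every other half-plane) are:
  (82/5, 0)
  (35/6, 317/12)
  (27/2, 0)
  (0, 27)
  (0, 223/8)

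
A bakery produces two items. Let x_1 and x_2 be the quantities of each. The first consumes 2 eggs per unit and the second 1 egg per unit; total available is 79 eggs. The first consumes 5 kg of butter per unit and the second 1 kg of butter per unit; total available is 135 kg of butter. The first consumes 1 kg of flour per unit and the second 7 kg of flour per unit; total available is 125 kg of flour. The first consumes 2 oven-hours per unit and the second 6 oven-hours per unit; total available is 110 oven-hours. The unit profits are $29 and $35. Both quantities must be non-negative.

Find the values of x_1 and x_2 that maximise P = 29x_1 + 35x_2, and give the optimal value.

x_1 = 25, x_2 = 10, maximum P = 1075

The binding constraints are 5x_1 + x_2 = 135 and 2x_1 + 6x_2 = 110.
Solving simultaneously gives x_1 = 25, x_2 = 10.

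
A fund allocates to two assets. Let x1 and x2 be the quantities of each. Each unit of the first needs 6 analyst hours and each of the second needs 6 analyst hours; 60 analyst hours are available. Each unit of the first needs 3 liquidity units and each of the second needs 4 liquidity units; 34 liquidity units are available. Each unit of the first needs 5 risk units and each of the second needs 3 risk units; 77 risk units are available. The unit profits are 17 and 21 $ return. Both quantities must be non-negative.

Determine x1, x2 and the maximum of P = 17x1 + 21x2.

x1 = 6, x2 = 4, maximum P = 186

Corner points and P = 17x1 + 21x2:
  (0, 0) → P = 0
  (0, 17/2) → P = 357/2
  (10, 0) → P = 170
  (6, 4) → P = 186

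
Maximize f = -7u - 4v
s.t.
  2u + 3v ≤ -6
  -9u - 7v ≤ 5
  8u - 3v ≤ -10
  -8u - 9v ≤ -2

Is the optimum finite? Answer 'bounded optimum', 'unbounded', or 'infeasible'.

infeasible

The boundaries 2u + 3v = -6 and -8u - 9v = -2 meet at (10, -26/3), but that point violates 8u - 3v ≤ -10. Every candidate vertex is excluded by some other constraint, so the feasible region is empty.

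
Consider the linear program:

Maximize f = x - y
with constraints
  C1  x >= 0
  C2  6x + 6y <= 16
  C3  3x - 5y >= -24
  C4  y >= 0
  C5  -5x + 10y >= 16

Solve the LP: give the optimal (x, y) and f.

Extreme points and f = x - y:
  (0, 8/3) → f = -8/3
  (0, 8/5) → f = -8/5
  (32/45, 88/45) → f = -56/45

x = 32/45, y = 88/45, maximum f = -56/45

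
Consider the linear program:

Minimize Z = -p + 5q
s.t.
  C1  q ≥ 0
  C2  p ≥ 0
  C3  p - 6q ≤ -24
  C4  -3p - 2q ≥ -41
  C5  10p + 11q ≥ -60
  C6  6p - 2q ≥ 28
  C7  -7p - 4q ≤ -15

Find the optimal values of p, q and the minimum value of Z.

Vertices and Z = -p + 5q:
  (99/10, 113/20) → Z = 367/20
  (108/17, 86/17) → Z = 322/17
  (23/3, 9) → Z = 112/3

The optimum lies where p - 6q = -24 and -3p - 2q = -41.
Solving simultaneously gives p = 99/10, q = 113/20.

p = 99/10, q = 113/20, minimum Z = 367/20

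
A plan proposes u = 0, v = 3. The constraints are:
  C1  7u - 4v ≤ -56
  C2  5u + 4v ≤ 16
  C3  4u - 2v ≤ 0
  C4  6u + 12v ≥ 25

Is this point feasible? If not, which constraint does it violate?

not feasible — violates C1

Constraint C1: 7u - 4v = -12, which is not ≤ -56. All other constraints are satisfied.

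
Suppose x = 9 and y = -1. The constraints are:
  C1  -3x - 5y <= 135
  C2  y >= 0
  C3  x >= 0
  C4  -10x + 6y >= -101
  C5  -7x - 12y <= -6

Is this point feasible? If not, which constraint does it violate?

Constraint C2: y = -1, which is not ≥ 0. All other constraints are satisfied.

not feasible — violates C2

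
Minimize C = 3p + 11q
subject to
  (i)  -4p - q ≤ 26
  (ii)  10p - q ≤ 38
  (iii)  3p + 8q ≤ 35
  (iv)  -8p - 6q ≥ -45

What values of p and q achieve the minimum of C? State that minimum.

Corner points and C = 3p + 11q:
  (6/7, -206/7) → C = -2248/7
  (-243/29, 218/29) → C = 1669/29
  (273/68, 73/34) → C = 2425/68
  (75/23, 145/46) → C = 2045/46

The binding constraints are -4p - q = 26 and 10p - q = 38.
Solving simultaneously gives p = 6/7, q = -206/7.

p = 6/7, q = -206/7, minimum C = -2248/7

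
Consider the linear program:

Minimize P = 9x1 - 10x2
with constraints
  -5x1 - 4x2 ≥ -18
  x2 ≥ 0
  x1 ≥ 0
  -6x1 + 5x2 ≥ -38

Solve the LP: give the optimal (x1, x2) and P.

x1 = 0, x2 = 9/2, minimum P = -45

Feasible corners and P = 9x1 - 10x2:
  (18/5, 0) → P = 162/5
  (0, 9/2) → P = -45
  (0, 0) → P = 0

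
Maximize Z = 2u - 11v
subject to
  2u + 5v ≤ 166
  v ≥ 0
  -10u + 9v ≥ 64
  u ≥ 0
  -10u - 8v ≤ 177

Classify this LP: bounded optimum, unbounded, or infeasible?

bounded optimum

Extreme points and Z = 2u - 11v:
  (587/34, 447/17) → Z = -4330/17
  (0, 166/5) → Z = -1826/5
  (0, 64/9) → Z = -704/9
The feasible region has finitely many vertices and no improving ray; the maximum is -704/9 at (0, 64/9).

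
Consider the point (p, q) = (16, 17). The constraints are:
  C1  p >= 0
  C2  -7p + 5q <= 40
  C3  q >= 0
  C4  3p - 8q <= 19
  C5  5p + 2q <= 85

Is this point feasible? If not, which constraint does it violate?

Constraint C5: 5p + 2q = 114, which is not ≤ 85. All other constraints are satisfied.

not feasible — violates C5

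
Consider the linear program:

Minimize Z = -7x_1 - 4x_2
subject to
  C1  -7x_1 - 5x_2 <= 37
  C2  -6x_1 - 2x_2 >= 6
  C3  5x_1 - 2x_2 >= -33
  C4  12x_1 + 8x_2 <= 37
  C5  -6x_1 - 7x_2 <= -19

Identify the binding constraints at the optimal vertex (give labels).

C2 and C3

Feasible corners and Z = -7x_1 - 4x_2:
  (-39/11, 84/11) → Z = -63/11
  (-8/3, 5) → Z = -4/3
  (-193/47, 293/47) → Z = 179/47

The minimum is at (-39/11, 84/11). Substituting into each constraint, equality holds for C2 and C3; the remaining constraints have slack.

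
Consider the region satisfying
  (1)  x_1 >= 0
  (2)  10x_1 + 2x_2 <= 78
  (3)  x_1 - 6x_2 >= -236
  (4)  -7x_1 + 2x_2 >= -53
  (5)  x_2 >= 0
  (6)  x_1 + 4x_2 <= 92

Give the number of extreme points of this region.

Pairwise boundary intersections that survive every other constraint:
  (0, 0)
  (0, 23)
  (131/17, 8/17)
  (64/19, 421/19)
  (53/7, 0)

5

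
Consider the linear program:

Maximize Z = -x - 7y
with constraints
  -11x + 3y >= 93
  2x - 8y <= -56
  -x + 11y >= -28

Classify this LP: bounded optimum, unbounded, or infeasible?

unbounded

From the feasible point (-288/41, 215/41), moving in the direction (-11, -1) keeps every constraint satisfied while Z increases without bound.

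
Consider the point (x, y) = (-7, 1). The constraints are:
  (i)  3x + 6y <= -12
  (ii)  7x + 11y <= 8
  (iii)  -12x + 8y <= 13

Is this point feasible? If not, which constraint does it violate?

not feasible — violates (iii)

Constraint (iii): -12x + 8y = 92, which is not ≤ 13. All other constraints are satisfied.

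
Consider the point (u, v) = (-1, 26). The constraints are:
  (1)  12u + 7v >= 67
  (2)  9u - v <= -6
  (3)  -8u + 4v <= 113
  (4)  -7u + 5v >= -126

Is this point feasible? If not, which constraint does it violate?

(1): 170 ≥ 67 ✓
(2): -35 ≤ -6 ✓
(3): 112 ≤ 113 ✓
(4): 137 ≥ -126 ✓

feasible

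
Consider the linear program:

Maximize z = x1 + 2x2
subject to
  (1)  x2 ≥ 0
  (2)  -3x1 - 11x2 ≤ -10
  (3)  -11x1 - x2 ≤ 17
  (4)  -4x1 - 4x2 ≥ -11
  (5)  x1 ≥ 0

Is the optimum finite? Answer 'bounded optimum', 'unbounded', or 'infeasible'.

bounded optimum

Extreme points and z = x1 + 2x2:
  (81/32, 7/32) → z = 95/32
  (0, 10/11) → z = 20/11
  (0, 11/4) → z = 11/2
The feasible region has finitely many vertices and no improving ray; the maximum is 11/2 at (0, 11/4).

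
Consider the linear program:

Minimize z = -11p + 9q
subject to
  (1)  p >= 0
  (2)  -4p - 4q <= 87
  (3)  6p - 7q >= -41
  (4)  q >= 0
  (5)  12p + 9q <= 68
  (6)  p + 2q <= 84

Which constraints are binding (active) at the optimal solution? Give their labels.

(4) and (5)

Feasible corners and z = -11p + 9q:
  (0, 41/7) → z = 369/7
  (0, 0) → z = 0
  (107/138, 150/23) → z = 301/6
  (17/3, 0) → z = -187/3

The minimum is at (17/3, 0). Substituting into each constraint, equality holds for (4) and (5); the remaining constraints have slack.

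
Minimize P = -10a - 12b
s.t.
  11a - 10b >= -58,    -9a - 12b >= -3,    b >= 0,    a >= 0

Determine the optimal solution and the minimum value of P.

a = 1/3, b = 0, minimum P = -10/3

Corner points and P = -10a - 12b:
  (1/3, 0) → P = -10/3
  (0, 1/4) → P = -3
  (0, 0) → P = 0

At the optimal vertex, -9a - 12b = -3 and b = 0.
Solving simultaneously gives a = 1/3, b = 0.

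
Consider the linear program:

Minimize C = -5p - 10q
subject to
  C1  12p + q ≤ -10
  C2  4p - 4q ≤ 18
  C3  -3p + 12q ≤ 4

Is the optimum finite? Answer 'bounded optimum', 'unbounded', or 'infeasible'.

Extreme points and C = -5p - 10q:
  (-11/26, -64/13) → C = 1335/26
  (-124/147, 6/49) → C = 440/147
The feasible region has finitely many vertices and no improving ray; the minimum is 440/147 at (-124/147, 6/49).

bounded optimum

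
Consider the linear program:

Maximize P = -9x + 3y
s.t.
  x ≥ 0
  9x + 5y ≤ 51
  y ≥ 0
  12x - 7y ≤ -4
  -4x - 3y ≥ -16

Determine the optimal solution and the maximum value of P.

The optimum lies where x = 0 and -4x - 3y = -16.
Solving simultaneously gives x = 0, y = 16/3.

x = 0, y = 16/3, maximum P = 16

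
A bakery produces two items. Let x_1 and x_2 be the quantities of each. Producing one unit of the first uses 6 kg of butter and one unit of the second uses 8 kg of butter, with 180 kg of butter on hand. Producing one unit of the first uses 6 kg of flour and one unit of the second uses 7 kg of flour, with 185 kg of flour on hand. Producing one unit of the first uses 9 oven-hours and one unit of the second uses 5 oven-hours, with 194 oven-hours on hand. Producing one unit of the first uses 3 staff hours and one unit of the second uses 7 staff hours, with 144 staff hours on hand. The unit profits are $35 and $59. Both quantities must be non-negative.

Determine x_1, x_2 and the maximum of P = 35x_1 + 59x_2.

Feasible corners and P = 35x_1 + 59x_2:
  (0, 0) → P = 0
  (0, 144/7) → P = 8496/7
  (194/9, 0) → P = 6790/9
  (326/21, 76/7) → P = 24862/21
  (6, 18) → P = 1272

The optimum lies where 6x_1 + 8x_2 = 180 and 3x_1 + 7x_2 = 144.
Solving simultaneously gives x_1 = 6, x_2 = 18.

x_1 = 6, x_2 = 18, maximum P = 1272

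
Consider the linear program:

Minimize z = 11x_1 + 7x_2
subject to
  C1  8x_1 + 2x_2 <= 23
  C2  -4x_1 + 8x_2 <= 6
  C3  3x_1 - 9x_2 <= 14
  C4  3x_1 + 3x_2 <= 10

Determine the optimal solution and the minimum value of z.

Feasible corners and z = 11x_1 + 7x_2:
  (235/78, -43/78) → z = 1142/39
  (49/18, 11/18) → z = 308/9
  (-83/6, -37/6) → z = -586/3
  (31/18, 29/18) → z = 272/9

The binding constraints are -4x_1 + 8x_2 = 6 and 3x_1 - 9x_2 = 14.
Solving simultaneously gives x_1 = -83/6, x_2 = -37/6.

x_1 = -83/6, x_2 = -37/6, minimum z = -586/3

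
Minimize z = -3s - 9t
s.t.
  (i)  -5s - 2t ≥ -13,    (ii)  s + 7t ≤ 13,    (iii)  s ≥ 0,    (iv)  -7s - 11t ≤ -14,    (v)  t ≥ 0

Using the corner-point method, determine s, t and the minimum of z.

Feasible corners and z = -3s - 9t:
  (65/33, 52/33) → z = -221/11
  (13/5, 0) → z = -39/5
  (0, 13/7) → z = -117/7
  (0, 14/11) → z = -126/11
  (2, 0) → z = -6

s = 65/33, t = 52/33, minimum z = -221/11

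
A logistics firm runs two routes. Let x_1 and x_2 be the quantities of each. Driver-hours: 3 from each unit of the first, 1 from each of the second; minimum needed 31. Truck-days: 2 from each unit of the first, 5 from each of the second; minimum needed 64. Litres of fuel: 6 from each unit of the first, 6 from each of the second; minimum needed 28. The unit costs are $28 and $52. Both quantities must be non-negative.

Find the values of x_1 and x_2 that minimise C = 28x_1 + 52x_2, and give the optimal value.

Feasible corners and C = 28x_1 + 52x_2:
  (0, 31) → C = 1612
  (32, 0) → C = 896
  (7, 10) → C = 716
The feasible region is unbounded (it extends along (0, 1), (1, 0)), but C strictly increases along every unbounded feasible direction, so there is no improving ray and the minimum is attained at a vertex.

At the optimal vertex, 3x_1 + x_2 = 31 and 2x_1 + 5x_2 = 64.
Solving simultaneously gives x_1 = 7, x_2 = 10.

x_1 = 7, x_2 = 10, minimum C = 716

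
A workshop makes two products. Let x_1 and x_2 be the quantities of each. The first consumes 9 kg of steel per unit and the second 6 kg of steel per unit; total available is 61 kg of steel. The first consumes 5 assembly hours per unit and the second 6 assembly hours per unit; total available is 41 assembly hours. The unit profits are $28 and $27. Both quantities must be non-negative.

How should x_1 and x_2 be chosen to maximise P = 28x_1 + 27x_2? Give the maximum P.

x_1 = 5, x_2 = 8/3, maximum P = 212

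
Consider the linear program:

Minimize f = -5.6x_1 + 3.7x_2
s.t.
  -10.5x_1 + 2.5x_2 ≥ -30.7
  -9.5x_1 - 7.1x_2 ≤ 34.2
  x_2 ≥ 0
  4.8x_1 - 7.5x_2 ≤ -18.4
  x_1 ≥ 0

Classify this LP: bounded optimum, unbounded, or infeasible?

bounded optimum

Extreme points and f = -5.6x_1 + 3.7x_2:
  (1105/267, 11352/2225) → f = -143464/33375
  (0, 184/75) → f = 3404/375
The feasible region has finitely many vertices and no improving ray; the minimum is -143464/33375 at (1105/267, 11352/2225).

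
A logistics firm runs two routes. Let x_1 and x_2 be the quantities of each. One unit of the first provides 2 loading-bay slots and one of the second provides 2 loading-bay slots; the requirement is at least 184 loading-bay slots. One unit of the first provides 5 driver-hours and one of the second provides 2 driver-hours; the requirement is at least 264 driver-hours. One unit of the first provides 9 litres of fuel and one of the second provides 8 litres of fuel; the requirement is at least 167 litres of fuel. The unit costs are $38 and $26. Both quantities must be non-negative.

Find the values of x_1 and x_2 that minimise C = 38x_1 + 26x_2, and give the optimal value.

x_1 = 80/3, x_2 = 196/3, minimum C = 2712

Corner points and C = 38x_1 + 26x_2:
  (0, 132) → C = 3432
  (92, 0) → C = 3496
  (80/3, 196/3) → C = 2712
The feasible region is unbounded (it extends along (0, 1), (1, 0)), but C strictly increases along every unbounded feasible direction, so there is no improving ray and the minimum is attained at a vertex.

The binding constraints are 2x_1 + 2x_2 = 184 and 5x_1 + 2x_2 = 264.
Solving simultaneously gives x_1 = 80/3, x_2 = 196/3.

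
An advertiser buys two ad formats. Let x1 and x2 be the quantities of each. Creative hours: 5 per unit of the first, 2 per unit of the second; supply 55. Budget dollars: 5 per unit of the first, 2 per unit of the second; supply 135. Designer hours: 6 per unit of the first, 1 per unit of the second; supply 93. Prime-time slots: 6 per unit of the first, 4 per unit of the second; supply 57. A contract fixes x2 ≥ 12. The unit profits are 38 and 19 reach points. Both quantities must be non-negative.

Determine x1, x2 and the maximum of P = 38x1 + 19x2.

x1 = 3/2, x2 = 12, maximum P = 285

Extreme points and P = 38x1 + 19x2:
  (0, 57/4) → P = 1083/4
  (0, 12) → P = 228
  (3/2, 12) → P = 285

The binding constraints are 6x1 + 4x2 = 57 and x2 = 12.
Solving simultaneously gives x1 = 3/2, x2 = 12.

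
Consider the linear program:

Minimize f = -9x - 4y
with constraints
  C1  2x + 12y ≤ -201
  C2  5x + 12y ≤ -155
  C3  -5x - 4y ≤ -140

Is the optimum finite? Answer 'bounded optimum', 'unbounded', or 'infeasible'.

unbounded

From the feasible point (115/2, -295/8), moving in the direction (4, -5) keeps every constraint satisfied while f decreases without bound.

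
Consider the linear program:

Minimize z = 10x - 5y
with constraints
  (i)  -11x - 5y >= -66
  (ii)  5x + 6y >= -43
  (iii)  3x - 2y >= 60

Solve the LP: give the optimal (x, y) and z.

Feasible corners and z = 10x - 5y:
  (611/41, -803/41) → z = 10125/41
  (432/37, -462/37) → z = 6630/37
  (137/14, -429/28) → z = 4885/28

The optimum lies where 5x + 6y = -43 and 3x - 2y = 60.
Solving simultaneously gives x = 137/14, y = -429/28.

x = 137/14, y = -429/28, minimum z = 4885/28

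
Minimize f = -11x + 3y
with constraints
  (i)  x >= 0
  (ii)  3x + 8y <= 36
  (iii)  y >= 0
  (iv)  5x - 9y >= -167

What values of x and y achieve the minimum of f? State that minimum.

Corner points and f = -11x + 3y:
  (0, 9/2) → f = 27/2
  (0, 0) → f = 0
  (12, 0) → f = -132

At the optimal vertex, 3x + 8y = 36 and y = 0.
Solving simultaneously gives x = 12, y = 0.

x = 12, y = 0, minimum f = -132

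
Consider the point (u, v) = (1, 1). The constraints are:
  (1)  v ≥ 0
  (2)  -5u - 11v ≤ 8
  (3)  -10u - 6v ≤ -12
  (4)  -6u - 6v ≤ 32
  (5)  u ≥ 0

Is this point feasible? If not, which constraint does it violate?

(1): 1 ≥ 0 ✓
(2): -16 ≤ 8 ✓
(3): -16 ≤ -12 ✓
(4): -12 ≤ 32 ✓
(5): 1 ≥ 0 ✓

feasible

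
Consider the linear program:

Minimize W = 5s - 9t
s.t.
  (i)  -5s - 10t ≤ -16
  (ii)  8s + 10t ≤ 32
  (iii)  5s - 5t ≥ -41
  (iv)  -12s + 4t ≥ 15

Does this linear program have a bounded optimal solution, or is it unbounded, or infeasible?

Vertices and W = 5s - 9t:
  (-22/5, 19/5) → W = -281/5
  (-43/70, 267/140) → W = -2833/140
  (-25/9, 244/45) → W = -2821/45
  (-11/76, 63/19) → W = -2323/76
The feasible region has finitely many vertices and no improving ray; the minimum is -2821/45 at (-25/9, 244/45).

bounded optimum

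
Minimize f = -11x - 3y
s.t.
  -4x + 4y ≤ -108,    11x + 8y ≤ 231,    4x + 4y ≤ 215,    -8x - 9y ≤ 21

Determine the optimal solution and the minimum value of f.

x = 321/5, y = -297/5, minimum f = -528

Feasible corners and f = -11x - 3y:
  (447/19, -66/19) → f = -4719/19
  (222/17, -237/17) → f = -1731/17
  (321/5, -297/5) → f = -528

The optimum lies where 11x + 8y = 231 and -8x - 9y = 21.
Solving simultaneously gives x = 321/5, y = -297/5.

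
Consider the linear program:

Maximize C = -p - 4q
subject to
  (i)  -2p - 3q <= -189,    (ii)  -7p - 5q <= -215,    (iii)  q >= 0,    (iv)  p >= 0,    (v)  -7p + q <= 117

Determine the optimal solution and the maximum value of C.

p = 189/2, q = 0, maximum C = -189/2

Vertices and C = -p - 4q:
  (189/2, 0) → C = -189/2
  (0, 63) → C = -252
  (0, 117) → C = -468
The feasible region is unbounded (it extends along (1, 0), (1, 7)), but C strictly decreases along every unbounded feasible direction, so there is no improving ray and the maximum is attained at a vertex.

The optimum lies where -2p - 3q = -189 and q = 0.
Solving simultaneously gives p = 189/2, q = 0.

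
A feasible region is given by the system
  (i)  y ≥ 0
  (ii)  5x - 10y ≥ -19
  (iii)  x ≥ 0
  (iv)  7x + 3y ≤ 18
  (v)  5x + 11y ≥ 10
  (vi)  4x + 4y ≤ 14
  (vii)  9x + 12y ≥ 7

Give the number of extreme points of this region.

The feasible vertices (each the meet of two boundaries and inside every other half-plane) are:
  (18/7, 0)
  (2, 0)
  (0, 19/10)
  (16/15, 73/30)
  (0, 10/11)
  (15/8, 13/8)

6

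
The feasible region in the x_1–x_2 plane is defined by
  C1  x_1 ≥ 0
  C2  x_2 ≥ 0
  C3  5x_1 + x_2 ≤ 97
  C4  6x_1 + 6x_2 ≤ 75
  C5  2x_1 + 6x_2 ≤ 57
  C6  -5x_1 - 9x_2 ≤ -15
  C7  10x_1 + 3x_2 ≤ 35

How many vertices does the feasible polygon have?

5

Intersecting each pair of boundary lines and keeping only the points that satisfy every inequality leaves:
  (0, 19/2)
  (0, 5/3)
  (3, 0)
  (7/2, 0)
  (13/18, 250/27)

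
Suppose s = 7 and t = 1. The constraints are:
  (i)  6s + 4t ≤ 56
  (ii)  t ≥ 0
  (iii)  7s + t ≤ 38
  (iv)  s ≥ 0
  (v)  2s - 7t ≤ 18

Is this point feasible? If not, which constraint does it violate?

not feasible — violates (iii)

Constraint (iii): 7s + t = 50, which is not ≤ 38. All other constraints are satisfied.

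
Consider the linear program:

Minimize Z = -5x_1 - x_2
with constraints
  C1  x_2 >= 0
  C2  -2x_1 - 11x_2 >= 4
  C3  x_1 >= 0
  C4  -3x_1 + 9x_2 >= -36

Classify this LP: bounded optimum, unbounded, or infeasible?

The boundaries x_2 = 0 and -2x_1 - 11x_2 = 4 meet at (-2, 0), but that point violates x_1 ≥ 0. Every candidate vertex is excluded by some other constraint, so the feasible region is empty.

infeasible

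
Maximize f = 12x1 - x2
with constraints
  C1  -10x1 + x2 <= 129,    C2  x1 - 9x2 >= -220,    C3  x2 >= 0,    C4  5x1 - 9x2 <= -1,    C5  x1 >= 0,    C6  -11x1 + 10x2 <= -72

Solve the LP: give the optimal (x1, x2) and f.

At the optimal vertex, x1 - 9x2 = -220 and 5x1 - 9x2 = -1.
Solving simultaneously gives x1 = 219/4, x2 = 1099/36.

x1 = 219/4, x2 = 1099/36, maximum f = 22553/36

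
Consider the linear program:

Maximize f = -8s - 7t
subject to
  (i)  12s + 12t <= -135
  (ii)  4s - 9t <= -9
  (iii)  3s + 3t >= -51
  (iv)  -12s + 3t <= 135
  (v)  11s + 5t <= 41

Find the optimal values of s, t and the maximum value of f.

s = -99/8, t = -9/2, maximum f = 261/2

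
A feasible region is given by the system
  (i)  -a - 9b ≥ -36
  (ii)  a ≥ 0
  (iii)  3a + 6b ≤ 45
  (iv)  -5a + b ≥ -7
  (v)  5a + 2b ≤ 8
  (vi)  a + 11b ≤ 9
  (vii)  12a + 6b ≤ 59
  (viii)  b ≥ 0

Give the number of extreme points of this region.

Of the 28 pairwise boundary intersections, those satisfying every inequality are:
  (0, 9/11)
  (0, 0)
  (22/15, 1/3)
  (7/5, 0)
  (70/53, 37/53)

5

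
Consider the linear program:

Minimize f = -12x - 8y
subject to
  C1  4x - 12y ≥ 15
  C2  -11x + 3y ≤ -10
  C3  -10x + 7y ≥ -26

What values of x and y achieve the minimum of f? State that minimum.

x = 9/4, y = -1/2, minimum f = -23

Extreme points and f = -12x - 8y:
  (5/8, -25/24) → f = 5/6
  (9/4, -1/2) → f = -23
  (-8/47, -186/47) → f = 1584/47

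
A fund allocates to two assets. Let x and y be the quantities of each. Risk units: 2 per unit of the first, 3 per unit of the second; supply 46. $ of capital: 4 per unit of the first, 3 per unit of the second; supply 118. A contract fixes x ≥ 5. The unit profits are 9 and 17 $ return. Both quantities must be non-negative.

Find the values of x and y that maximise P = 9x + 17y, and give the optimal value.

x = 5, y = 12, maximum P = 249

Feasible corners and P = 9x + 17y:
  (23, 0) → P = 207
  (5, 0) → P = 45
  (5, 12) → P = 249

The binding constraints are 2x + 3y = 46 and x = 5.
Solving simultaneously gives x = 5, y = 12.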